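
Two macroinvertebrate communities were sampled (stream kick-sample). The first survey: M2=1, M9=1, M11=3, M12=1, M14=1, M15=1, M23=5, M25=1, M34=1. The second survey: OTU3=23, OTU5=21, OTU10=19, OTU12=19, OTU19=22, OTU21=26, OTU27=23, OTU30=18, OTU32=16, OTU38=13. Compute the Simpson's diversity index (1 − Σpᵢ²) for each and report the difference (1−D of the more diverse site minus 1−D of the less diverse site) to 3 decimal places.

0.079

The first survey: N=15, proportions 0.06667, 0.06667, 0.2, 0.06667, 0.06667, 0.06667, 0.33333, 0.06667, 0.06667, giving 1−D = 0.81778 (working shown to 5 dp, full precision carried).
The second survey: N=200, proportions 0.115, 0.105, 0.095, 0.095, 0.11, 0.13, 0.115, 0.09, 0.08, 0.065, giving 1−D = 0.89675.
Difference = |0.81778 − 0.89675| = 0.07897, i.e. 0.079 to 3 decimal places.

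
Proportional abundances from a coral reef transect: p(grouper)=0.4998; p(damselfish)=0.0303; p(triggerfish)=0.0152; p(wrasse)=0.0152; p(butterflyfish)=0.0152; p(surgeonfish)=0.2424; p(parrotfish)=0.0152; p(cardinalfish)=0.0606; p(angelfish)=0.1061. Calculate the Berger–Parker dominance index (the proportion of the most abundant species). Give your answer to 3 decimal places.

The largest proportion is 0.4998, i.e. d = 0.500 to 3 decimal places.

0.500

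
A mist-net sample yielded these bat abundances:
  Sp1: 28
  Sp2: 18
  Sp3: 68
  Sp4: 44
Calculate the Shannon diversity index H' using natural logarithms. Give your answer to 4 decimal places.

1.2730

Total N = 28+18+68+44 = 158, so the proportions are 0.177215, 0.113924, 0.43038, 0.278481 (working shown to 6 dp, full precision carried).
Each pᵢ ln pᵢ term: 0.177215×(-1.730391)=-0.306651, 0.113924×(-2.172223)=-0.247468, 0.43038×(-0.843087)=-0.362848, 0.278481×(-1.278405)=-0.356012.
Sum = -1.272979, so H' = 1.2730.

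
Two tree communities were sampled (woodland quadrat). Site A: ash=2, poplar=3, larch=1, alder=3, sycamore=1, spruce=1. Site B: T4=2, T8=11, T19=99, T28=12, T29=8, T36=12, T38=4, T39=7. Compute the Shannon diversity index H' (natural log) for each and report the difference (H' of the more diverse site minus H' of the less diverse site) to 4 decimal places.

0.3590

Site A: N=11, proportions 0.1818182, 0.2727273, 0.0909091, 0.2727273, 0.0909091, 0.0909091, giving H' = 1.6726254 (working shown to 7 dp, full precision carried).
Site B: N=155, proportions 0.0129032, 0.0709677, 0.6387097, 0.0774194, 0.0516129, 0.0774194, 0.0258065, 0.0451613, giving H' = 1.3136196.
Difference = |1.6726254 − 1.3136196| = 0.3590058, i.e. 0.3590 to 4 decimal places.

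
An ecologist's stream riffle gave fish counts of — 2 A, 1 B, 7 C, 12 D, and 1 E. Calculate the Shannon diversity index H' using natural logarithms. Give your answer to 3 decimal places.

1.187

Total N = 2+1+7+12+1 = 23, so the proportions are 0.08696, 0.04348, 0.30435, 0.52174, 0.04348 (working shown to 5 dp, full precision carried).
Each pᵢ ln pᵢ term: 0.08696×(-2.44235)=-0.21238, 0.04348×(-3.13549)=-0.13633, 0.30435×(-1.18958)=-0.36205, 0.52174×(-0.65059)=-0.33944, 0.04348×(-3.13549)=-0.13633.
Sum = -1.18651, so H' = 1.187.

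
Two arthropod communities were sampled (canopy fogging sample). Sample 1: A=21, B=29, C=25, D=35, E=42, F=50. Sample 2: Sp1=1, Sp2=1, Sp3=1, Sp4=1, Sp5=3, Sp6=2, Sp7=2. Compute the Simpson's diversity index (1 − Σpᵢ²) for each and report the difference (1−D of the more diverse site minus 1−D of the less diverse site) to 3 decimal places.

0.008

Sample 1: N=202, proportions 0.10396, 0.143564, 0.123762, 0.173267, 0.207921, 0.247525, giving 1−D = 0.818743 (working shown to 6 dp, full precision carried).
Sample 2: N=11, proportions 0.090909, 0.090909, 0.090909, 0.090909, 0.272727, 0.181818, 0.181818, giving 1−D = 0.826446.
Difference = |0.818743 − 0.826446| = 0.007703, i.e. 0.008 to 3 decimal places.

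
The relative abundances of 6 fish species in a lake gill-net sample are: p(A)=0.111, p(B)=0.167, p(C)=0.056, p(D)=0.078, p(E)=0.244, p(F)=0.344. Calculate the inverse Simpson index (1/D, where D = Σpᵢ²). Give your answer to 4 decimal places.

D = 0.111² + 0.167² + 0.056² + 0.078² + 0.244² + 0.344² = 0.01232100 + 0.02788900 + 0.00313600 + 0.00608400 + 0.05953600 + 0.11833600 = 0.22730200 (working shown to 8 dp, full precision carried).
So 1/D = 4.399433, i.e. 4.3994 to 4 decimal places.

4.3994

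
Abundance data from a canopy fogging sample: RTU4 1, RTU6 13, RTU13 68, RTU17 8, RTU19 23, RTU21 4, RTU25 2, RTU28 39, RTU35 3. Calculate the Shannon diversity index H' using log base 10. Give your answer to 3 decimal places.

0.690

Total N = 1+13+68+8+23+4+2+39+3 = 161, so the proportions are 0.006211, 0.080745, 0.42236, 0.049689, 0.142857, 0.024845, 0.012422, 0.242236, 0.018634 (working shown to 6 dp, full precision carried).
Each pᵢ log₁₀ pᵢ term: 0.006211×(-2.206826)=-0.013707, 0.080745×(-1.092883)=-0.088245, 0.42236×(-0.374317)=-0.158097, 0.049689×(-1.303736)=-0.064782, 0.142857×(-0.845098)=-0.120728, 0.024845×(-1.604766)=-0.039870, 0.012422×(-1.905796)=-0.023674, 0.242236×(-0.615761)=-0.149160, 0.018634×(-1.729705)=-0.032231.
Sum = -0.690493, so H' = 0.690.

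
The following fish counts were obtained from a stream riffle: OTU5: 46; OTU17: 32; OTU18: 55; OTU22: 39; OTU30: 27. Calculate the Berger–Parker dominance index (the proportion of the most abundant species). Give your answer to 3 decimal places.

0.276

Total N = 46+32+55+39+27 = 199, so the proportions are 0.23116, 0.1608, 0.27638, 0.19598, 0.13568 (working shown to 5 dp, full precision carried).
The largest proportion is 0.27638, i.e. d = 0.276 to 3 decimal places.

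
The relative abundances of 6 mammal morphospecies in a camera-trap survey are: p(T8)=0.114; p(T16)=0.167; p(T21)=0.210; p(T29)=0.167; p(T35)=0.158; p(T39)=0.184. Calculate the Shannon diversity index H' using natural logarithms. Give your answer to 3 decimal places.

1.776

Each pᵢ ln pᵢ term (working shown to 5 dp, full precision carried): 0.114×(-2.17156)=-0.24756, 0.167×(-1.78976)=-0.29889, 0.21×(-1.56065)=-0.32774, 0.167×(-1.78976)=-0.29889, 0.158×(-1.84516)=-0.29154, 0.184×(-1.69282)=-0.31148.
Sum = -1.77609, so H' = 1.776.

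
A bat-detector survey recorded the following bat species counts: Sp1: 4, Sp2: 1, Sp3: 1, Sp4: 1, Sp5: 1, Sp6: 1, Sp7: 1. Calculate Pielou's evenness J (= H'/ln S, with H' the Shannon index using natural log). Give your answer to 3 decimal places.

0.898

Total N = 4+1+1+1+1+1+1 = 10, so the proportions are 0.4, 0.1, 0.1, 0.1, 0.1, 0.1, 0.1 (working shown to 5 dp, full precision carried).
H' = −Σ pᵢ ln pᵢ = −((-0.36652) + (-0.23026) + (-0.23026) + (-0.23026) + (-0.23026) + (-0.23026) + (-0.23026)) = 1.74807.
With S = 7 species, ln S = 1.94591, so J = 1.74807/1.94591 = 0.89833, i.e. 0.898 to 3 decimal places.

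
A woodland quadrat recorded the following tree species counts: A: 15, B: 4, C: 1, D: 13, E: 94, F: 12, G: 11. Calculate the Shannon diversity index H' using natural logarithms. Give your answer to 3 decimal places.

1.259

Total N = 15+4+1+13+94+12+11 = 150, so the proportions are 0.1, 0.02667, 0.00667, 0.08667, 0.62667, 0.08, 0.07333 (working shown to 5 dp, full precision carried).
Each pᵢ ln pᵢ term: 0.1×(-2.30259)=-0.23026, 0.02667×(-3.62434)=-0.09665, 0.00667×(-5.01064)=-0.03340, 0.08667×(-2.44569)=-0.21196, 0.62667×(-0.46734)=-0.29287, 0.08×(-2.52573)=-0.20206, 0.07333×(-2.61274)=-0.19160.
Sum = -1.25880, so H' = 1.259.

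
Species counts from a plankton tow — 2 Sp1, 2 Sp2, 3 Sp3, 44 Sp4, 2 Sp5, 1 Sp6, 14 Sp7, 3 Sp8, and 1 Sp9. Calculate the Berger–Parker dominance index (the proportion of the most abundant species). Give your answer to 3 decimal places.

0.611

Total N = 2+2+3+44+2+1+14+3+1 = 72, so the proportions are 0.02778, 0.02778, 0.04167, 0.61111, 0.02778, 0.01389, 0.19444, 0.04167, 0.01389 (working shown to 5 dp, full precision carried).
The largest proportion is 0.61111, i.e. d = 0.611 to 3 decimal places.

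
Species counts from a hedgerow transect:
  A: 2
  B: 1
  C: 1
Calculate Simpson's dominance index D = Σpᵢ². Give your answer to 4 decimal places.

0.3750

Total N = 2+1+1 = 4, so the proportions are 0.5, 0.25, 0.25 (working shown to 6 dp, full precision carried).
D = 0.5² + 0.25² + 0.25² = 0.250000 + 0.062500 + 0.062500 = 0.375000.
To 4 decimal places, D = 0.3750.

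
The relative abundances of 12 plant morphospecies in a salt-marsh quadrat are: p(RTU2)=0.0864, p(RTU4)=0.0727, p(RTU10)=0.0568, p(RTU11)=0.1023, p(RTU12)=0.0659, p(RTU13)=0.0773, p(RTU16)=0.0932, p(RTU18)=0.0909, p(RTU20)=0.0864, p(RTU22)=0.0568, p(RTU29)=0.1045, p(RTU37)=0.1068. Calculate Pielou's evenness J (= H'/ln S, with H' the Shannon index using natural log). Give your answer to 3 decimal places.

0.992

H' = −Σ pᵢ ln pᵢ = −((-0.21157) + (-0.19058) + (-0.16291) + (-0.23323) + (-0.17922) + (-0.19789) + (-0.22116) + (-0.21798) + (-0.21157) + (-0.16291) + (-0.23602) + (-0.23889)) = 2.46395 (working shown to 5 dp, full precision carried).
With S = 12 species, ln S = 2.48491, so J = 2.46395/2.48491 = 0.99157, i.e. 0.992 to 3 decimal places.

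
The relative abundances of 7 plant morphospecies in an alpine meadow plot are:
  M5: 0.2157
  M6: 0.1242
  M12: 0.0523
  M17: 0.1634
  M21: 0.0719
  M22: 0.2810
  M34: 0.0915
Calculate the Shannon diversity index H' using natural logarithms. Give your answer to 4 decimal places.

1.8050

Each pᵢ ln pᵢ term (working shown to 6 dp, full precision carried): 0.2157×(-1.533867)=-0.330855, 0.1242×(-2.085862)=-0.259064, 0.0523×(-2.950759)=-0.154325, 0.1634×(-1.811554)=-0.296008, 0.0719×(-2.632479)=-0.189275, 0.281×(-1.269401)=-0.356702, 0.0915×(-2.391416)=-0.218815.
Sum = -1.805043, so H' = 1.8050.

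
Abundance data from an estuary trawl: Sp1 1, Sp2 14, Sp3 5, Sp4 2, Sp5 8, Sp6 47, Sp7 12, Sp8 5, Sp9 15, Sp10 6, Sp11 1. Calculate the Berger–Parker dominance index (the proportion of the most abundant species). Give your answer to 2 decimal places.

Total N = 1+14+5+2+8+47+12+5+15+6+1 = 116, so the proportions are 0.0086, 0.1207, 0.0431, 0.0172, 0.069, 0.4052, 0.1034, 0.0431, 0.1293, 0.0517, 0.0086 (working shown to 4 dp, full precision carried).
The largest proportion is 0.4052, i.e. d = 0.41 to 2 decimal places.

0.41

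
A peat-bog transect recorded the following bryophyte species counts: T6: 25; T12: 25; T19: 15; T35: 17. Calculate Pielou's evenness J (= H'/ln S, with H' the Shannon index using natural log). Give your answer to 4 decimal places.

Total N = 25+25+15+17 = 82, so the proportions are 0.304878, 0.304878, 0.182927, 0.207317 (working shown to 6 dp, full precision carried).
H' = −Σ pᵢ ln pᵢ = −((-0.362147) + (-0.362147) + (-0.310732) + (-0.326215)) = 1.361242.
With S = 4 species, ln S = 1.386294, so J = 1.361242/1.386294 = 0.981928, i.e. 0.9819 to 4 decimal places.

0.9819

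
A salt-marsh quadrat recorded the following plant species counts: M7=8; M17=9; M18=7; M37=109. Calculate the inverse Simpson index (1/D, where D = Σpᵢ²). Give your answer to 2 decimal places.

Total N = 8+9+7+109 = 133, so the proportions are 0.06015, 0.06767, 0.05263, 0.81955 (working shown to 5 dp, full precision carried).
D = 0.06015² + 0.06767² + 0.05263² + 0.81955² = 0.00362 + 0.00458 + 0.00277 + 0.67166 = 0.68263.
So 1/D = 1.4649, i.e. 1.46 to 2 decimal places.

1.46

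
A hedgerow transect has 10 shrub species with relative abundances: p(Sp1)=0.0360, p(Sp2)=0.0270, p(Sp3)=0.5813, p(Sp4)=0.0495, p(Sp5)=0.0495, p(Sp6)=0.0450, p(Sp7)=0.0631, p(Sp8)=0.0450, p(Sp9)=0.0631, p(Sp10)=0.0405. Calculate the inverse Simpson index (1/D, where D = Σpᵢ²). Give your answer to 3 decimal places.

D = 0.036² + 0.027² + 0.5813² + 0.0495² + 0.0495² + 0.045² + 0.0631² + 0.045² + 0.0631² + 0.0405² = 0.001296 + 0.000729 + 0.337910 + 0.002450 + 0.002450 + 0.002025 + 0.003982 + 0.002025 + 0.003982 + 0.001640 = 0.358489 (working shown to 6 dp, full precision carried).
So 1/D = 2.78949, i.e. 2.789 to 3 decimal places.

2.789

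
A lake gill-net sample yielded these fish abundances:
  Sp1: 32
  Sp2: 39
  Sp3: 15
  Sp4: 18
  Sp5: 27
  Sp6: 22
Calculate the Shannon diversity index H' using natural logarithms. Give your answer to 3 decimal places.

1.740

Total N = 32+39+15+18+27+22 = 153, so the proportions are 0.20915, 0.2549, 0.09804, 0.11765, 0.17647, 0.14379 (working shown to 5 dp, full precision carried).
Each pᵢ ln pᵢ term: 0.20915×(-1.56470)=-0.32726, 0.2549×(-1.36688)=-0.34842, 0.09804×(-2.32239)=-0.22769, 0.11765×(-2.14007)=-0.25177, 0.17647×(-1.73460)=-0.30611, 0.14379×(-1.93940)=-0.27887.
Sum = -1.74011, so H' = 1.740.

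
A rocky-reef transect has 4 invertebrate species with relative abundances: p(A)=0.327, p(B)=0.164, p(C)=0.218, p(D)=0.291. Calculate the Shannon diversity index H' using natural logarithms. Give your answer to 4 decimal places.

Each pᵢ ln pᵢ term (working shown to 6 dp, full precision carried): 0.327×(-1.117795)=-0.365519, 0.164×(-1.807889)=-0.296494, 0.218×(-1.523260)=-0.332071, 0.291×(-1.234432)=-0.359220.
Sum = -1.353303, so H' = 1.3533.

1.3533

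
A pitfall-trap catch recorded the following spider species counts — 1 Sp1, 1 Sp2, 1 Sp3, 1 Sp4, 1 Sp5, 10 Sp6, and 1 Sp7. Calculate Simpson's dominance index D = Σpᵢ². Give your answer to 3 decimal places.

Total N = 1+1+1+1+1+10+1 = 16, so the proportions are 0.0625, 0.0625, 0.0625, 0.0625, 0.0625, 0.625, 0.0625 (working shown to 5 dp, full precision carried).
D = 0.0625² + 0.0625² + 0.0625² + 0.0625² + 0.0625² + 0.625² + 0.0625² = 0.00391 + 0.00391 + 0.00391 + 0.00391 + 0.00391 + 0.39062 + 0.00391 = 0.41406.
To 3 decimal places, D = 0.414.

0.414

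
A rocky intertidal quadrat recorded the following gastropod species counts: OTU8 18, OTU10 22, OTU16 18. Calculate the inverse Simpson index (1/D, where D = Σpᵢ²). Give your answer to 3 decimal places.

2.972

Total N = 18+22+18 = 58, so the proportions are 0.310345, 0.37931, 0.310345 (working shown to 6 dp, full precision carried).
D = 0.310345² + 0.37931² + 0.310345² = 0.096314 + 0.143876 + 0.096314 = 0.336504.
So 1/D = 2.97173, i.e. 2.972 to 3 decimal places.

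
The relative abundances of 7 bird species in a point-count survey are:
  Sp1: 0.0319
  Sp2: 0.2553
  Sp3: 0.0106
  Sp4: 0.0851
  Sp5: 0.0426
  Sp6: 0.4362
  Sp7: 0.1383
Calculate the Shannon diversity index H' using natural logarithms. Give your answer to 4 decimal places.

1.4863

Each pᵢ ln pᵢ term (working shown to 6 dp, full precision carried): 0.0319×(-3.445149)=-0.109900, 0.2553×(-1.365316)=-0.348565, 0.0106×(-4.546901)=-0.048197, 0.0851×(-2.463928)=-0.209680, 0.0426×(-3.155901)=-0.134441, 0.4362×(-0.829654)=-0.361895, 0.1383×(-1.978330)=-0.273603.
Sum = -1.486283, so H' = 1.4863.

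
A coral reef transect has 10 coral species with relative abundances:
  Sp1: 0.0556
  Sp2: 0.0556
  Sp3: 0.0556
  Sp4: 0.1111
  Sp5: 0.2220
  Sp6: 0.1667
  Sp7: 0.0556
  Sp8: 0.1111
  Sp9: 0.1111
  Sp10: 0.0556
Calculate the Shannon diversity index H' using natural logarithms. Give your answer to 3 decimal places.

2.168

Each pᵢ ln pᵢ term (working shown to 5 dp, full precision carried): 0.0556×(-2.88957)=-0.16066, 0.0556×(-2.88957)=-0.16066, 0.0556×(-2.88957)=-0.16066, 0.1111×(-2.19732)=-0.24412, 0.222×(-1.50508)=-0.33413, 0.1667×(-1.79156)=-0.29865, 0.0556×(-2.88957)=-0.16066, 0.1111×(-2.19732)=-0.24412, 0.1111×(-2.19732)=-0.24412, 0.0556×(-2.88957)=-0.16066.
Sum = -2.16845, so H' = 2.168.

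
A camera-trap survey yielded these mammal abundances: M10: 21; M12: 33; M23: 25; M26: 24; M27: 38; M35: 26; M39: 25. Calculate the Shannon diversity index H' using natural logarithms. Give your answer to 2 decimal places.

1.93

Total N = 21+33+25+24+38+26+25 = 192, so the proportions are 0.1094, 0.1719, 0.1302, 0.125, 0.1979, 0.1354, 0.1302 (working shown to 4 dp, full precision carried).
Each pᵢ ln pᵢ term: 0.1094×(-2.2130)=-0.2420, 0.1719×(-1.7610)=-0.3027, 0.1302×(-2.0386)=-0.2654, 0.125×(-2.0794)=-0.2599, 0.1979×(-1.6199)=-0.3206, 0.1354×(-1.9994)=-0.2708, 0.1302×(-2.0386)=-0.2654.
Sum = -1.9269, so H' = 1.93.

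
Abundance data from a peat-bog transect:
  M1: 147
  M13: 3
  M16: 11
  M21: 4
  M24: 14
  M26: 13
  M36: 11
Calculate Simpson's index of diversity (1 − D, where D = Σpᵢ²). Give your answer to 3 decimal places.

Total N = 147+3+11+4+14+13+11 = 203, so the proportions are 0.72414, 0.01478, 0.05419, 0.0197, 0.06897, 0.06404, 0.05419 (working shown to 5 dp, full precision carried).
D = 0.72414² + 0.01478² + 0.05419² + 0.0197² + 0.06897² + 0.06404² + 0.05419² = 0.52438 + 0.00022 + 0.00294 + 0.00039 + 0.00476 + 0.00410 + 0.00294 = 0.53971.
So 1 − D = 0.46029, i.e. 0.460 to 3 decimal places.

0.460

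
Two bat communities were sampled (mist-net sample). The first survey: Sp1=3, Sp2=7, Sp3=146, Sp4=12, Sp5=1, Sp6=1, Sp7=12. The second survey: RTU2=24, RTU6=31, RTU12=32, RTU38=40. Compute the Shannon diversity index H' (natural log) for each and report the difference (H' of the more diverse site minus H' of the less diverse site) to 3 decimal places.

0.585

The first survey: N=182, proportions 0.016484, 0.038462, 0.802198, 0.065934, 0.005495, 0.005495, 0.065934, giving H' = 0.785537 (working shown to 6 dp, full precision carried).
The second survey: N=127, proportions 0.188976, 0.244094, 0.251969, 0.314961, giving H' = 1.370285.
Difference = |0.785537 − 1.370285| = 0.584748, i.e. 0.585 to 3 decimal places.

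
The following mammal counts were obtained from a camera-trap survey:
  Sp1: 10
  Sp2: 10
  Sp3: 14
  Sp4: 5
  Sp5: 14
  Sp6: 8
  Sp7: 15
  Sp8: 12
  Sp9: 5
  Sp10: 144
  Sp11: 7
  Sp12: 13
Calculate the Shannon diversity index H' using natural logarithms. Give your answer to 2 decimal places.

Total N = 10+10+14+5+14+8+15+12+5+144+7+13 = 257, so the proportions are 0.0389, 0.0389, 0.0545, 0.0195, 0.0545, 0.0311, 0.0584, 0.0467, 0.0195, 0.5603, 0.0272, 0.0506 (working shown to 4 dp, full precision carried).
Each pᵢ ln pᵢ term: 0.0389×(-3.2465)=-0.1263, 0.0389×(-3.2465)=-0.1263, 0.0545×(-2.9100)=-0.1585, 0.0195×(-3.9396)=-0.0766, 0.0545×(-2.9100)=-0.1585, 0.0311×(-3.4696)=-0.1080, 0.0584×(-2.8410)=-0.1658, 0.0467×(-3.0642)=-0.1431, 0.0195×(-3.9396)=-0.0766, 0.5603×(-0.5793)=-0.3246, 0.0272×(-3.6032)=-0.0981, 0.0506×(-2.9841)=-0.1509.
Sum = -1.7135, so H' = 1.71.

1.71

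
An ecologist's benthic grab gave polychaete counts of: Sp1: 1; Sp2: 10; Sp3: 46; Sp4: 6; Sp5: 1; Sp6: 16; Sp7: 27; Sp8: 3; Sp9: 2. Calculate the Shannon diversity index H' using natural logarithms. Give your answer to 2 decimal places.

Total N = 1+10+46+6+1+16+27+3+2 = 112, so the proportions are 0.0089, 0.0893, 0.4107, 0.0536, 0.0089, 0.1429, 0.2411, 0.0268, 0.0179 (working shown to 4 dp, full precision carried).
Each pᵢ ln pᵢ term: 0.0089×(-4.7185)=-0.0421, 0.0893×(-2.4159)=-0.2157, 0.4107×(-0.8899)=-0.3655, 0.0536×(-2.9267)=-0.1568, 0.0089×(-4.7185)=-0.0421, 0.1429×(-1.9459)=-0.2780, 0.2411×(-1.4227)=-0.3430, 0.0268×(-3.6199)=-0.0970, 0.0179×(-4.0254)=-0.0719.
Sum = -1.6120, so H' = 1.61.

1.61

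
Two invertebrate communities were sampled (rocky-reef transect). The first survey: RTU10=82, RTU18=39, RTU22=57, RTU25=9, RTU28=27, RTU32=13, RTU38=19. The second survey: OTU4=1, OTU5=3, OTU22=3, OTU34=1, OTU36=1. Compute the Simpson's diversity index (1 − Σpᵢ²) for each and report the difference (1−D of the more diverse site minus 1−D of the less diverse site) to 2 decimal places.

The first survey: N=246, proportions 0.3333, 0.1585, 0.2317, 0.0366, 0.1098, 0.0528, 0.0772, giving 1−D = 0.7879 (working shown to 4 dp, full precision carried).
The second survey: N=9, proportions 0.1111, 0.3333, 0.3333, 0.1111, 0.1111, giving 1−D = 0.7407.
Difference = |0.7879 − 0.7407| = 0.0472, i.e. 0.05 to 2 decimal places.

0.05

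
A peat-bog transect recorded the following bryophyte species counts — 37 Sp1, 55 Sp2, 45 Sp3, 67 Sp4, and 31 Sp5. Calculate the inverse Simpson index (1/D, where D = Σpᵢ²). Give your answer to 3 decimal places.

4.653

Total N = 37+55+45+67+31 = 235, so the proportions are 0.1574468, 0.2340426, 0.1914894, 0.2851064, 0.1319149 (working shown to 7 dp, full precision carried).
D = 0.1574468² + 0.2340426² + 0.1914894² + 0.2851064² + 0.1319149² = 0.0247895 + 0.0547759 + 0.0366682 + 0.0812856 + 0.0174015 = 0.2149208.
So 1/D = 4.65288, i.e. 4.653 to 3 decimal places.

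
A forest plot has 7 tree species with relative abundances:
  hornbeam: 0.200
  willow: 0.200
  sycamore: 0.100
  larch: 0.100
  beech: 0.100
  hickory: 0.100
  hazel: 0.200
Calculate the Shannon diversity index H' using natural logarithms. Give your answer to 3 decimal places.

Each pᵢ ln pᵢ term (working shown to 5 dp, full precision carried): 0.2×(-1.60944)=-0.32189, 0.2×(-1.60944)=-0.32189, 0.1×(-2.30259)=-0.23026, 0.1×(-2.30259)=-0.23026, 0.1×(-2.30259)=-0.23026, 0.1×(-2.30259)=-0.23026, 0.2×(-1.60944)=-0.32189.
Sum = -1.88670, so H' = 1.887.

1.887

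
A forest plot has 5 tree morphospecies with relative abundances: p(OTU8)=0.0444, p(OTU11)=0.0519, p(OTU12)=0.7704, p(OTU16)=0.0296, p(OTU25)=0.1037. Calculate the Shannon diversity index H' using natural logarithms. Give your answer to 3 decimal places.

0.832

Each pᵢ ln pᵢ term (working shown to 5 dp, full precision carried): 0.0444×(-3.11452)=-0.13828, 0.0519×(-2.95844)=-0.15354, 0.7704×(-0.26085)=-0.20096, 0.0296×(-3.51998)=-0.10419, 0.1037×(-2.26625)=-0.23501.
Sum = -0.83198, so H' = 0.832.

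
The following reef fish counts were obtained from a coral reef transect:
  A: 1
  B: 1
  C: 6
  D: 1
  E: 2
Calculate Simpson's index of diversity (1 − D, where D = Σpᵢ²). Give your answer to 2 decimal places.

0.64

Total N = 1+1+6+1+2 = 11, so the proportions are 0.0909, 0.0909, 0.5455, 0.0909, 0.1818 (working shown to 4 dp, full precision carried).
D = 0.0909² + 0.0909² + 0.5455² + 0.0909² + 0.1818² = 0.0083 + 0.0083 + 0.2975 + 0.0083 + 0.0331 = 0.3554.
So 1 − D = 0.6446, i.e. 0.64 to 2 decimal places.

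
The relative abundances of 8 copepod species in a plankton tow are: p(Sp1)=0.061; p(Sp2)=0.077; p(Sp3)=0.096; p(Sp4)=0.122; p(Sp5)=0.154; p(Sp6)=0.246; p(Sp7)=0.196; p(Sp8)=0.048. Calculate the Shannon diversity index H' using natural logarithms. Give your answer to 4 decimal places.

1.9479

Each pᵢ ln pᵢ term (working shown to 6 dp, full precision carried): 0.061×(-2.796881)=-0.170610, 0.077×(-2.563950)=-0.197424, 0.096×(-2.343407)=-0.224967, 0.122×(-2.103734)=-0.256656, 0.154×(-1.870803)=-0.288104, 0.246×(-1.402424)=-0.344996, 0.196×(-1.629641)=-0.319410, 0.048×(-3.036554)=-0.145755.
Sum = -1.947921, so H' = 1.9479.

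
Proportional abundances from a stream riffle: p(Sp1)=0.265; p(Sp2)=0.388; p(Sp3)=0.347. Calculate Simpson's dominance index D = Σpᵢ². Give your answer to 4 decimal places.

D = 0.265² + 0.388² + 0.347² = 0.070225 + 0.150544 + 0.120409 = 0.341178 (working shown to 6 dp, full precision carried).
To 4 decimal places, D = 0.3412.

0.3412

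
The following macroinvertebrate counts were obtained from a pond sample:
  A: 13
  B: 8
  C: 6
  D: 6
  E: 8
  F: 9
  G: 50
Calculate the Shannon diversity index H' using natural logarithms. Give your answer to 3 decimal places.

Total N = 13+8+6+6+8+9+50 = 100, so the proportions are 0.13, 0.08, 0.06, 0.06, 0.08, 0.09, 0.5 (working shown to 5 dp, full precision carried).
Each pᵢ ln pᵢ term: 0.13×(-2.04022)=-0.26523, 0.08×(-2.52573)=-0.20206, 0.06×(-2.81341)=-0.16880, 0.06×(-2.81341)=-0.16880, 0.08×(-2.52573)=-0.20206, 0.09×(-2.40795)=-0.21672, 0.5×(-0.69315)=-0.34657.
Sum = -1.57024, so H' = 1.570.

1.570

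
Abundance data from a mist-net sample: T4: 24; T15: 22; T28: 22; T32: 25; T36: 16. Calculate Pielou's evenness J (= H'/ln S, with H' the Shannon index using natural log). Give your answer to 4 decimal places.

0.9932

Total N = 24+22+22+25+16 = 109, so the proportions are 0.220183, 0.201835, 0.201835, 0.229358, 0.146789 (working shown to 6 dp, full precision carried).
H' = −Σ pᵢ ln pᵢ = −((-0.333202) + (-0.322997) + (-0.322997) + (-0.337723) + (-0.281653)) = 1.598573.
With S = 5 species, ln S = 1.609438, so J = 1.598573/1.609438 = 0.993249, i.e. 0.9932 to 4 decimal places.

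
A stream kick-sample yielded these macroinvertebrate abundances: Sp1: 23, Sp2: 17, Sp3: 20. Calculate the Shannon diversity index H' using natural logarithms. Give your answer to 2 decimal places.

1.09

Total N = 23+17+20 = 60, so the proportions are 0.3833, 0.2833, 0.3333 (working shown to 4 dp, full precision carried).
Each pᵢ ln pᵢ term: 0.3833×(-0.9589)=-0.3676, 0.2833×(-1.2611)=-0.3573, 0.3333×(-1.0986)=-0.3662.
Sum = -1.0911, so H' = 1.09.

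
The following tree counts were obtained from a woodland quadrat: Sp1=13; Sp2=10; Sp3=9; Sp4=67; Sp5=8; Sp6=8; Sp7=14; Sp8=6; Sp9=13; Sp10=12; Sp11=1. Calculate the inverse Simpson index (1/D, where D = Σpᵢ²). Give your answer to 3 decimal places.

4.702

Total N = 13+10+9+67+8+8+14+6+13+12+1 = 161, so the proportions are 0.0807453, 0.0621118, 0.0559006, 0.4161491, 0.0496894, 0.0496894, 0.0869565, 0.0372671, 0.0807453, 0.0745342, 0.0062112 (working shown to 7 dp, full precision carried).
D = 0.0807453² + 0.0621118² + 0.0559006² + 0.4161491² + 0.0496894² + 0.0496894² + 0.0869565² + 0.0372671² + 0.0807453² + 0.0745342² + 0.0062112² = 0.0065198 + 0.0038579 + 0.0031249 + 0.1731800 + 0.0024690 + 0.0024690 + 0.0075614 + 0.0013888 + 0.0065198 + 0.0055553 + 0.0000386 = 0.2126847.
So 1/D = 4.70180, i.e. 4.702 to 3 decimal places.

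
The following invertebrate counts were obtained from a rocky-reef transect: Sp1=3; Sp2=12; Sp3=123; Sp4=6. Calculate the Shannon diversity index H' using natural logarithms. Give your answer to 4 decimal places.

Total N = 3+12+123+6 = 144, so the proportions are 0.020833, 0.083333, 0.854167, 0.041667 (working shown to 6 dp, full precision carried).
Each pᵢ ln pᵢ term: 0.020833×(-3.871201)=-0.080650, 0.083333×(-2.484907)=-0.207076, 0.854167×(-0.157629)=-0.134641, 0.041667×(-3.178054)=-0.132419.
Sum = -0.554786, so H' = 0.5548.

0.5548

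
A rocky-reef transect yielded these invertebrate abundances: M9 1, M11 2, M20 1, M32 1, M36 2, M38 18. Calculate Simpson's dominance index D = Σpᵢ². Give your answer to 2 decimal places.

0.54

Total N = 1+2+1+1+2+18 = 25, so the proportions are 0.04, 0.08, 0.04, 0.04, 0.08, 0.72 (working shown to 4 dp, full precision carried).
D = 0.04² + 0.08² + 0.04² + 0.04² + 0.08² + 0.72² = 0.0016 + 0.0064 + 0.0016 + 0.0016 + 0.0064 + 0.5184 = 0.5360.
To 2 decimal places, D = 0.54.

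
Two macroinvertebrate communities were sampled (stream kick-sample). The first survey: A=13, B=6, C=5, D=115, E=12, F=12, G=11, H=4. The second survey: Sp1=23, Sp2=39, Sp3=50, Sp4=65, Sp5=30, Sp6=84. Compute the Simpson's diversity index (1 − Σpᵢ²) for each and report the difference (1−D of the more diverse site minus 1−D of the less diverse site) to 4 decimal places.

0.2405

The first survey: N=178, proportions 0.073034, 0.033708, 0.02809, 0.646067, 0.067416, 0.067416, 0.061798, 0.022472, giving 1−D = 0.561924 (working shown to 6 dp, full precision carried).
The second survey: N=291, proportions 0.079038, 0.134021, 0.171821, 0.223368, 0.103093, 0.28866, giving 1−D = 0.802423.
Difference = |0.561924 − 0.802423| = 0.240499, i.e. 0.2405 to 4 decimal places.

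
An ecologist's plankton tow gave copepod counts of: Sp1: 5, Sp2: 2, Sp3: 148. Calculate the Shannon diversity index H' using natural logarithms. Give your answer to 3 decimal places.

0.211

Total N = 5+2+148 = 155, so the proportions are 0.03226, 0.0129, 0.95484 (working shown to 5 dp, full precision carried).
Each pᵢ ln pᵢ term: 0.03226×(-3.43399)=-0.11077, 0.0129×(-4.35028)=-0.05613, 0.95484×(-0.04621)=-0.04413.
Sum = -0.21103, so H' = 0.211.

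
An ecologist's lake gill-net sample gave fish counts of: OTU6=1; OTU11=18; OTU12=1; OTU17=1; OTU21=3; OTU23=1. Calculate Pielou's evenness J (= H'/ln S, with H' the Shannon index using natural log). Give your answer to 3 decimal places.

0.561

Total N = 1+18+1+1+3+1 = 25, so the proportions are 0.04, 0.72, 0.04, 0.04, 0.12, 0.04 (working shown to 5 dp, full precision carried).
H' = −Σ pᵢ ln pᵢ = −((-0.12876) + (-0.23652) + (-0.12876) + (-0.12876) + (-0.25443) + (-0.12876)) = 1.00597.
With S = 6 species, ln S = 1.79176, so J = 1.00597/1.79176 = 0.56145, i.e. 0.561 to 3 decimal places.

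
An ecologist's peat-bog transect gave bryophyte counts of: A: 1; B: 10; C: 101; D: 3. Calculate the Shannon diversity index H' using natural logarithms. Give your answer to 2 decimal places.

0.46

Total N = 1+10+101+3 = 115, so the proportions are 0.0087, 0.087, 0.8783, 0.0261 (working shown to 4 dp, full precision carried).
Each pᵢ ln pᵢ term: 0.0087×(-4.7449)=-0.0413, 0.087×(-2.4423)=-0.2124, 0.8783×(-0.1298)=-0.1140, 0.0261×(-3.6463)=-0.0951.
Sum = -0.4628, so H' = 0.46.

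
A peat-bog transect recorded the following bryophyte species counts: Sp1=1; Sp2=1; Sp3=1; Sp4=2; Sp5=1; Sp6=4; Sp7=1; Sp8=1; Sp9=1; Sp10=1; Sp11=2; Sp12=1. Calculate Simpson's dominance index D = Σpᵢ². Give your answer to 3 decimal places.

Total N = 1+1+1+2+1+4+1+1+1+1+2+1 = 17, so the proportions are 0.05882, 0.05882, 0.05882, 0.11765, 0.05882, 0.23529, 0.05882, 0.05882, 0.05882, 0.05882, 0.11765, 0.05882 (working shown to 5 dp, full precision carried).
D = 0.05882² + 0.05882² + 0.05882² + 0.11765² + 0.05882² + 0.23529² + 0.05882² + 0.05882² + 0.05882² + 0.05882² + 0.11765² + 0.05882² = 0.00346 + 0.00346 + 0.00346 + 0.01384 + 0.00346 + 0.05536 + 0.00346 + 0.00346 + 0.00346 + 0.00346 + 0.01384 + 0.00346 = 0.11419.
To 3 decimal places, D = 0.114.

0.114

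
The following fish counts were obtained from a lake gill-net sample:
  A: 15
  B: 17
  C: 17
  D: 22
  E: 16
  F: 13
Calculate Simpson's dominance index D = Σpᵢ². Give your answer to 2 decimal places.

0.17

Total N = 15+17+17+22+16+13 = 100, so the proportions are 0.15, 0.17, 0.17, 0.22, 0.16, 0.13 (working shown to 4 dp, full precision carried).
D = 0.15² + 0.17² + 0.17² + 0.22² + 0.16² + 0.13² = 0.0225 + 0.0289 + 0.0289 + 0.0484 + 0.0256 + 0.0169 = 0.1712.
To 2 decimal places, D = 0.17.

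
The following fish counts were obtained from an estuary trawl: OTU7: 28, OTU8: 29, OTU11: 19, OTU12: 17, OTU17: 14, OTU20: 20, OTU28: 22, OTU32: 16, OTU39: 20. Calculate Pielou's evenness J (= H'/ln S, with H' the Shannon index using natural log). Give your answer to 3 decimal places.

Total N = 28+29+19+17+14+20+22+16+20 = 185, so the proportions are 0.15135, 0.15676, 0.1027, 0.09189, 0.07568, 0.10811, 0.11892, 0.08649, 0.10811 (working shown to 5 dp, full precision carried).
H' = −Σ pᵢ ln pᵢ = −((-0.28577) + (-0.29048) + (-0.23374) + (-0.21936) + (-0.19534) + (-0.24050) + (-0.25322) + (-0.21170) + (-0.24050)) = 2.17061.
With S = 9 species, ln S = 2.19722, so J = 2.17061/2.19722 = 0.98789, i.e. 0.988 to 3 decimal places.

0.988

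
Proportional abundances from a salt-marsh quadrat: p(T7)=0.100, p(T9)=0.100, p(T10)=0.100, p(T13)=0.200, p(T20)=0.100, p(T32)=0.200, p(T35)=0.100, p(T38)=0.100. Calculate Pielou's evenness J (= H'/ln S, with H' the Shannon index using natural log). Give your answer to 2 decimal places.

0.97

H' = −Σ pᵢ ln pᵢ = −((-0.2303) + (-0.2303) + (-0.2303) + (-0.3219) + (-0.2303) + (-0.3219) + (-0.2303) + (-0.2303)) = 2.0253 (working shown to 4 dp, full precision carried).
With S = 8 species, ln S = 2.0794, so J = 2.0253/2.0794 = 0.9740, i.e. 0.97 to 2 decimal places.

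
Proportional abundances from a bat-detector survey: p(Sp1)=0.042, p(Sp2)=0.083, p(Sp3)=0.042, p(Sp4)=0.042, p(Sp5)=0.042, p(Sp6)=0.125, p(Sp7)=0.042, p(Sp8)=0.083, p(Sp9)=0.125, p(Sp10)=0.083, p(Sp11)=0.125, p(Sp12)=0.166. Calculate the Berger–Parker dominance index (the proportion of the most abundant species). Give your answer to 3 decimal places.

The largest proportion is 0.166, i.e. d = 0.166 to 3 decimal places.

0.166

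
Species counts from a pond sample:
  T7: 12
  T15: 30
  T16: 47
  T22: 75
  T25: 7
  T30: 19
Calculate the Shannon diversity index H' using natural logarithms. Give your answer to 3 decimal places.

1.530

Total N = 12+30+47+75+7+19 = 190, so the proportions are 0.06316, 0.15789, 0.24737, 0.39474, 0.03684, 0.1 (working shown to 5 dp, full precision carried).
Each pᵢ ln pᵢ term: 0.06316×(-2.76212)=-0.17445, 0.15789×(-1.84583)=-0.29145, 0.24737×(-1.39688)=-0.34554, 0.39474×(-0.92954)=-0.36692, 0.03684×(-3.30111)=-0.12162, 0.1×(-2.30259)=-0.23026.
Sum = -1.53024, so H' = 1.530.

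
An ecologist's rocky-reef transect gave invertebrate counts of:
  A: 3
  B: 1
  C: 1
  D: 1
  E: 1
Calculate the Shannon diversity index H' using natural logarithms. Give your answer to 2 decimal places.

Total N = 3+1+1+1+1 = 7, so the proportions are 0.4286, 0.1429, 0.1429, 0.1429, 0.1429 (working shown to 4 dp, full precision carried).
Each pᵢ ln pᵢ term: 0.4286×(-0.8473)=-0.3631, 0.1429×(-1.9459)=-0.2780, 0.1429×(-1.9459)=-0.2780, 0.1429×(-1.9459)=-0.2780, 0.1429×(-1.9459)=-0.2780.
Sum = -1.4751, so H' = 1.48.

1.48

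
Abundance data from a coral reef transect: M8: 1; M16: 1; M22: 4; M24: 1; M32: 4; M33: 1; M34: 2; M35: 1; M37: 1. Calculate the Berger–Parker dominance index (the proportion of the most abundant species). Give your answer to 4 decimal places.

Total N = 1+1+4+1+4+1+2+1+1 = 16, so the proportions are 0.0625, 0.0625, 0.25, 0.0625, 0.25, 0.0625, 0.125, 0.0625, 0.0625 (working shown to 6 dp, full precision carried).
The largest proportion is 0.25, i.e. d = 0.2500 to 4 decimal places.

0.2500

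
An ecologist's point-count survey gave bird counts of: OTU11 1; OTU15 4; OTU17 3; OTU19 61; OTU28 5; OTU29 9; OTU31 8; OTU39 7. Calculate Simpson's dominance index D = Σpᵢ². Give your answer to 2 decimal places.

0.41

Total N = 1+4+3+61+5+9+8+7 = 98, so the proportions are 0.0102, 0.0408, 0.0306, 0.6224, 0.051, 0.0918, 0.0816, 0.0714 (working shown to 4 dp, full precision carried).
D = 0.0102² + 0.0408² + 0.0306² + 0.6224² + 0.051² + 0.0918² + 0.0816² + 0.0714² = 0.0001 + 0.0017 + 0.0009 + 0.3874 + 0.0026 + 0.0084 + 0.0067 + 0.0051 = 0.4130.
To 2 decimal places, D = 0.41.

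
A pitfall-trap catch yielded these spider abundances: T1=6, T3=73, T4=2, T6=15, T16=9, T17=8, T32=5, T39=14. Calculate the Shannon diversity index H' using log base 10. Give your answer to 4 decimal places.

Total N = 6+73+2+15+9+8+5+14 = 132, so the proportions are 0.045455, 0.55303, 0.015152, 0.113636, 0.068182, 0.060606, 0.037879, 0.106061 (working shown to 6 dp, full precision carried).
Each pᵢ log₁₀ pᵢ term: 0.045455×(-1.342423)=-0.061019, 0.55303×(-0.257251)=-0.142268, 0.015152×(-1.819544)=-0.027569, 0.113636×(-0.944483)=-0.107328, 0.068182×(-1.166331)=-0.079523, 0.060606×(-1.217484)=-0.073787, 0.037879×(-1.421604)=-0.053849, 0.106061×(-0.974446)=-0.103350.
Sum = -0.648692, so H' = 0.6487.

0.6487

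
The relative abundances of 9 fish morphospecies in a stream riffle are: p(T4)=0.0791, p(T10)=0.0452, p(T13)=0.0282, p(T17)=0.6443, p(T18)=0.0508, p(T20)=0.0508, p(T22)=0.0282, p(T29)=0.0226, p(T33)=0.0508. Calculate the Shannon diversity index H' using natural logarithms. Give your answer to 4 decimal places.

1.3649

Each pᵢ ln pᵢ term (working shown to 6 dp, full precision carried): 0.0791×(-2.537042)=-0.200680, 0.0452×(-3.096658)=-0.139969, 0.0282×(-3.568433)=-0.100630, 0.6443×(-0.439591)=-0.283228, 0.0508×(-2.979859)=-0.151377, 0.0508×(-2.979859)=-0.151377, 0.0282×(-3.568433)=-0.100630, 0.0226×(-3.789805)=-0.085650, 0.0508×(-2.979859)=-0.151377.
Sum = -1.364917, so H' = 1.3649.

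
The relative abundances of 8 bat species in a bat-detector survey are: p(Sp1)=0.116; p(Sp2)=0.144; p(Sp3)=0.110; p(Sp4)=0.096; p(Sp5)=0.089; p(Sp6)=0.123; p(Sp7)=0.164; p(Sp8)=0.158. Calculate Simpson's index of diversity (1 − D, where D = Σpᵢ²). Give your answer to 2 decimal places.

D = 0.116² + 0.144² + 0.11² + 0.096² + 0.089² + 0.123² + 0.164² + 0.158² = 0.0135 + 0.0207 + 0.0121 + 0.0092 + 0.0079 + 0.0151 + 0.0269 + 0.0250 = 0.1304 (working shown to 4 dp, full precision carried).
So 1 − D = 0.8696, i.e. 0.87 to 2 decimal places.

0.87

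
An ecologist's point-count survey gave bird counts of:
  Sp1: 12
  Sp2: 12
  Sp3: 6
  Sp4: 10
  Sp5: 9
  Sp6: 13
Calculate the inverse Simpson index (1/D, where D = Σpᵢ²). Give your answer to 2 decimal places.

Total N = 12+12+6+10+9+13 = 62, so the proportions are 0.193548, 0.193548, 0.096774, 0.16129, 0.145161, 0.209677 (working shown to 6 dp, full precision carried).
D = 0.193548² + 0.193548² + 0.096774² + 0.16129² + 0.145161² + 0.209677² = 0.037461 + 0.037461 + 0.009365 + 0.026015 + 0.021072 + 0.043965 = 0.175338.
So 1/D = 5.7033, i.e. 5.70 to 2 decimal places.

5.70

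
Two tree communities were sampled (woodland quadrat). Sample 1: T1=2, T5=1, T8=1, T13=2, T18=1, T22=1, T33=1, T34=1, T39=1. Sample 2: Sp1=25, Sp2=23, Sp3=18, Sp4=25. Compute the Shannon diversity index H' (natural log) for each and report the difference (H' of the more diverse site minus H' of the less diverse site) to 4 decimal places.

0.7678

Sample 1: N=11, proportions 0.181818, 0.090909, 0.090909, 0.181818, 0.090909, 0.090909, 0.090909, 0.090909, 0.090909, giving H' = 2.145842 (working shown to 6 dp, full precision carried).
Sample 2: N=91, proportions 0.274725, 0.252747, 0.197802, 0.274725, giving H' = 1.378037.
Difference = |2.145842 − 1.378037| = 0.767805, i.e. 0.7678 to 4 decimal places.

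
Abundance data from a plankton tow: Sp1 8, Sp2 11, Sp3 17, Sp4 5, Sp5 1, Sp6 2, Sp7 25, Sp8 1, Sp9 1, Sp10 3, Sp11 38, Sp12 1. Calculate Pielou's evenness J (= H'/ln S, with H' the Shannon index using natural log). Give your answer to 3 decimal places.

Total N = 8+11+17+5+1+2+25+1+1+3+38+1 = 113, so the proportions are 0.0708, 0.09735, 0.15044, 0.04425, 0.00885, 0.0177, 0.22124, 0.00885, 0.00885, 0.02655, 0.33628, 0.00885 (working shown to 5 dp, full precision carried).
H' = −Σ pᵢ ln pᵢ = −((-0.18747) + (-0.22676) + (-0.28496) + (-0.13796) + (-0.04184) + (-0.07140) + (-0.33374) + (-0.04184) + (-0.04184) + (-0.09634) + (-0.36648) + (-0.04184)) = 1.87246.
With S = 12 species, ln S = 2.48491, so J = 1.87246/2.48491 = 0.75353, i.e. 0.754 to 3 decimal places.

0.754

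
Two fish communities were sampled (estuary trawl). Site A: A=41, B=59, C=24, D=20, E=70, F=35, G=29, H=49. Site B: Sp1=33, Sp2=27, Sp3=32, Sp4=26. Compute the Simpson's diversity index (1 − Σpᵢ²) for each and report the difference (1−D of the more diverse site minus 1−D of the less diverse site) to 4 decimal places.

0.1077

Site A: N=327, proportions 0.1253823, 0.1804281, 0.0733945, 0.0611621, 0.2140673, 0.1070336, 0.088685, 0.1498471, giving 1−D = 0.8549972 (working shown to 7 dp, full precision carried).
Site B: N=118, proportions 0.279661, 0.2288136, 0.2711864, 0.220339, giving 1−D = 0.7473427.
Difference = |0.8549972 − 0.7473427| = 0.1076545, i.e. 0.1077 to 4 decimal places.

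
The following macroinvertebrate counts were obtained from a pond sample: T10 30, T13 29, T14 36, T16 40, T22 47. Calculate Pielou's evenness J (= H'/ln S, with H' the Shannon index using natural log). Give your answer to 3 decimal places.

0.990

Total N = 30+29+36+40+47 = 182, so the proportions are 0.16484, 0.15934, 0.1978, 0.21978, 0.25824 (working shown to 5 dp, full precision carried).
H' = −Σ pᵢ ln pᵢ = −((-0.29717) + (-0.29266) + (-0.32054) + (-0.33299) + (-0.34962)) = 1.59298.
With S = 5 species, ln S = 1.60944, so J = 1.59298/1.60944 = 0.98978, i.e. 0.990 to 3 decimal places.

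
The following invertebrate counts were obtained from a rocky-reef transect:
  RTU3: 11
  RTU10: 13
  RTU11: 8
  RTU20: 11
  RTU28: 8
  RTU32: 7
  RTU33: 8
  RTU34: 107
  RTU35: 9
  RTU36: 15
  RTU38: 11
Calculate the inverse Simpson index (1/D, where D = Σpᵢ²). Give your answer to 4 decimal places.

3.4534

Total N = 11+13+8+11+8+7+8+107+9+15+11 = 208, so the proportions are 0.05288462, 0.0625, 0.03846154, 0.05288462, 0.03846154, 0.03365385, 0.03846154, 0.51442308, 0.04326923, 0.07211538, 0.05288462 (working shown to 8 dp, full precision carried).
D = 0.05288462² + 0.0625² + 0.03846154² + 0.05288462² + 0.03846154² + 0.03365385² + 0.03846154² + 0.51442308² + 0.04326923² + 0.07211538² + 0.05288462² = 0.00279678 + 0.00390625 + 0.00147929 + 0.00279678 + 0.00147929 + 0.00113258 + 0.00147929 + 0.26463110 + 0.00187223 + 0.00520063 + 0.00279678 = 0.28957101.
So 1/D = 3.453384, i.e. 3.4534 to 4 decimal places.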